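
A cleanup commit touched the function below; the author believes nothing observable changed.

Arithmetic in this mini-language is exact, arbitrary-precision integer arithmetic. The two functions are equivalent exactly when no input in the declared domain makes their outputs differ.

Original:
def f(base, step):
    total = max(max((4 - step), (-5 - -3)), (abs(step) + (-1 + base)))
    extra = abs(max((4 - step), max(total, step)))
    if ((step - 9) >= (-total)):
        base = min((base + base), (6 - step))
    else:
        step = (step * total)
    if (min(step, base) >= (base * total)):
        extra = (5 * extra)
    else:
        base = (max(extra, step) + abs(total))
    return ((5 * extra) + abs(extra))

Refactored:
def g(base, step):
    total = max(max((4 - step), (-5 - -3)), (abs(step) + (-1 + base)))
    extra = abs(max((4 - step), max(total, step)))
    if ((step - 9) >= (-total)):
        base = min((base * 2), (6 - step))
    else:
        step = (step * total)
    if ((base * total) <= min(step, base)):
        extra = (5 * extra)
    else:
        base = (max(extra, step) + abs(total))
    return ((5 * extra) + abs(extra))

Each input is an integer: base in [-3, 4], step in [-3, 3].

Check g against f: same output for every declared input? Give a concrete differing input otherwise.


The two versions differ — the changes include constant usage differs; also comparison usage differs; also arithmetic usage differs.
Spot check at base=-2, step=0 — f: total becomes 4; next extra becomes 4; next ((step - 9) >= (-total)) evaluates to false; next step becomes 0; next (min(step, base) >= (base * total)) evaluates to true; next extra becomes 20; next final value 120. g: total becomes 4; next extra becomes 4; next ((step - 9) >= (-total)) evaluates to false; next step becomes 0; next ((base * total) <= min(step, base)) evaluates to true; next extra becomes 20; next final value 120. Both give 120.
Every one of the 56 inputs gives matching results.
verdict: equivalent


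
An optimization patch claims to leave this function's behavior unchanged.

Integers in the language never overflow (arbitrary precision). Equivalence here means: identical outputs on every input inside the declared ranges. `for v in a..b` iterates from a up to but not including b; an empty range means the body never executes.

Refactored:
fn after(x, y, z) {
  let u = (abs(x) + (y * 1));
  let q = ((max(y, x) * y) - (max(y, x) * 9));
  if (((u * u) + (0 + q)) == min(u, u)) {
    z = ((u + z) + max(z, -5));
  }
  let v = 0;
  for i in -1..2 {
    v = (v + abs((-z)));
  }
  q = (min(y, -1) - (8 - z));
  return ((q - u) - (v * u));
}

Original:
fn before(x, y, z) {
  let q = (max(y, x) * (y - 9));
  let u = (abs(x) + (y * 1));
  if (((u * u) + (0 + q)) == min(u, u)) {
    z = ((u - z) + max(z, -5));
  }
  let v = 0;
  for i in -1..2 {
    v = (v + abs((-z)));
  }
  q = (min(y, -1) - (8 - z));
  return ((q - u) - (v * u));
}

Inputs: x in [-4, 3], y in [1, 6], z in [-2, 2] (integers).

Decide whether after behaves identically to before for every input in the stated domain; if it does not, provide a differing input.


x=-1, y=4, z=-2 yields -84 from before but -28 from after.
verdict: not equivalent; witness: x=-1, y=4, z=-2


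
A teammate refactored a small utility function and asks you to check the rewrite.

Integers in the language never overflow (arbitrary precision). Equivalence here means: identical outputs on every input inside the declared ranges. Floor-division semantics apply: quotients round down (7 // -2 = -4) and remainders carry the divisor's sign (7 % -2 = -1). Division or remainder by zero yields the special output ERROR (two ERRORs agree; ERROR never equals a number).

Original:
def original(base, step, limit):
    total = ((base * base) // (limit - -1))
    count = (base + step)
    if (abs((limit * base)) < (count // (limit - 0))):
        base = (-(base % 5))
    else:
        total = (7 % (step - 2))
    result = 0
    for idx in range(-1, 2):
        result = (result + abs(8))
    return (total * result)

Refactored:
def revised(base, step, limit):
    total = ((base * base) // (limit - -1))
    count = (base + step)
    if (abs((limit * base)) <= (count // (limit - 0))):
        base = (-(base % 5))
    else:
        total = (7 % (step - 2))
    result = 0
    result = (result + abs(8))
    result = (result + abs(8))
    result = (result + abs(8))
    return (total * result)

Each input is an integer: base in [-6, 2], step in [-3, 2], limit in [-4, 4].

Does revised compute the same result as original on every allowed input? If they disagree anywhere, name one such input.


Consider the input base=-1, step=-3, limit=-2.
original: total := -1 | count := -4 | (abs((limit * base)) < (count // (limit - 0))): false | total := -3 | result := 0 | iter idx=-1: | result := 8 | iter idx=0: | result := 16 | iter idx=1: | result := 24 | result -72
revised: total := -1 | count := -4 | (abs((limit * base)) <= (count // (limit - 0))): true | base := -4 | result := 0 | result := 8 | result := 16 | result := 24 | result -24
-72 != -24, so the rewrite changes behavior.
verdict: not equivalent; witness: base=-1, step=-3, limit=-2


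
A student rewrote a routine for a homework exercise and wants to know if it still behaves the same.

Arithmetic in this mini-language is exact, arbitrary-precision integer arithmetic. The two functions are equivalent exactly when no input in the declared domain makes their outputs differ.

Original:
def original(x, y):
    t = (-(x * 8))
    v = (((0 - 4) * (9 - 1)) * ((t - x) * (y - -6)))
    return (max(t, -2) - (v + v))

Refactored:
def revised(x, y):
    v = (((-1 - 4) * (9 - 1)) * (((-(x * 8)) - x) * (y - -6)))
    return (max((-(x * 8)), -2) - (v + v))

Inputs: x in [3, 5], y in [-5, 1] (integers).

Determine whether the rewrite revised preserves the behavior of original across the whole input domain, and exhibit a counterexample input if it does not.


Not equivalent: x=3, y=-5 separates them (-1730 vs -2162).
original: t := -24 | v := 864 | result -1730
revised: v := 1080 | result -2162
verdict: not equivalent; witness: x=3, y=-5


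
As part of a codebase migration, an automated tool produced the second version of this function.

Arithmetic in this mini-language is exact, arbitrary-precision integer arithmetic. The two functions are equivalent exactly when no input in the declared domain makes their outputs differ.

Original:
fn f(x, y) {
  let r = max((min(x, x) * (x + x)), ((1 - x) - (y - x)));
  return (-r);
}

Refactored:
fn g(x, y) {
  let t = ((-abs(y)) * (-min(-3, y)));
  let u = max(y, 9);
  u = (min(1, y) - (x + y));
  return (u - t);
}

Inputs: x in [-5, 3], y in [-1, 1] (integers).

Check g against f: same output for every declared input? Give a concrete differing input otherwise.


These are not equivalent — on x=-5, y=-1 the outputs split (-50 vs 8).
f: r = 50; return -50
g: t = -3; u = 9; u = 5; return 8
verdict: not equivalent; witness: x=-5, y=-1


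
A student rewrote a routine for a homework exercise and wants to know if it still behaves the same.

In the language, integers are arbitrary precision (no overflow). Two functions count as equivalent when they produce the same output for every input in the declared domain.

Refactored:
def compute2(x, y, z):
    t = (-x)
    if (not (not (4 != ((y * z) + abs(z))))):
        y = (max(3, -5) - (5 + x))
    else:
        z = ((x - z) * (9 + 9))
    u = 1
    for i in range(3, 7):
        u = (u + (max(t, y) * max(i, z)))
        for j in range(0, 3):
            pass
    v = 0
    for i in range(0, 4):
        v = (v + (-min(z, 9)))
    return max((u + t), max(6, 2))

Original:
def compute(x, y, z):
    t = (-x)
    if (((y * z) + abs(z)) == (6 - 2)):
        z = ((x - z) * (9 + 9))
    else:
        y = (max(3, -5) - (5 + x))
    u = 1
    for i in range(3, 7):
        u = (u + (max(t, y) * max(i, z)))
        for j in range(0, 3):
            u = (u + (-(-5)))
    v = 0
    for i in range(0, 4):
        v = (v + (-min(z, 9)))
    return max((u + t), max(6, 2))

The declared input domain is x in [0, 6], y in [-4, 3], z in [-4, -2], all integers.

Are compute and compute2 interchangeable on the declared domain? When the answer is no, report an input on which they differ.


At x=0, y=-4, z=-4: compute gives 61, compute2 gives 6.
verdict: not equivalent; witness: x=0, y=-4, z=-4


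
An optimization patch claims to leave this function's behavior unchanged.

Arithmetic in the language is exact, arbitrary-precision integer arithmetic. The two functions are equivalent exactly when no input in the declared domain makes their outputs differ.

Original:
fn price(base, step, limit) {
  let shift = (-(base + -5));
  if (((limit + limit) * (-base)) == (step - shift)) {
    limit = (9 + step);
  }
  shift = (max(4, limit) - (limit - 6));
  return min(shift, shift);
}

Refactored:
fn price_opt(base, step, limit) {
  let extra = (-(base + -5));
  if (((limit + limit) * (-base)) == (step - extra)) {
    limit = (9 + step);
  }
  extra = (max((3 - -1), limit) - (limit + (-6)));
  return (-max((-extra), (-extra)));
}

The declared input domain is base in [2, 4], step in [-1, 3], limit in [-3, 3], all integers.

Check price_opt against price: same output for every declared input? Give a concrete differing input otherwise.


Side by side, the visible changes include: constant usage differs, plus min/max/abs usage differs, plus arithmetic usage differs, plus local variable names differ.
Tracing base=4, step=1, limit=-2: price: shift=1, then (((limit + limit) * (-base)) == (step - shift)) is false, then shift=12, then returns 12 | price_opt: extra=1, then (((limit + limit) * (-base)) == (step - extra)) is false, then extra=12, then returns 12 — matching result 12.
Sweeping the whole domain (105 inputs) finds no disagreement.
verdict: equivalent


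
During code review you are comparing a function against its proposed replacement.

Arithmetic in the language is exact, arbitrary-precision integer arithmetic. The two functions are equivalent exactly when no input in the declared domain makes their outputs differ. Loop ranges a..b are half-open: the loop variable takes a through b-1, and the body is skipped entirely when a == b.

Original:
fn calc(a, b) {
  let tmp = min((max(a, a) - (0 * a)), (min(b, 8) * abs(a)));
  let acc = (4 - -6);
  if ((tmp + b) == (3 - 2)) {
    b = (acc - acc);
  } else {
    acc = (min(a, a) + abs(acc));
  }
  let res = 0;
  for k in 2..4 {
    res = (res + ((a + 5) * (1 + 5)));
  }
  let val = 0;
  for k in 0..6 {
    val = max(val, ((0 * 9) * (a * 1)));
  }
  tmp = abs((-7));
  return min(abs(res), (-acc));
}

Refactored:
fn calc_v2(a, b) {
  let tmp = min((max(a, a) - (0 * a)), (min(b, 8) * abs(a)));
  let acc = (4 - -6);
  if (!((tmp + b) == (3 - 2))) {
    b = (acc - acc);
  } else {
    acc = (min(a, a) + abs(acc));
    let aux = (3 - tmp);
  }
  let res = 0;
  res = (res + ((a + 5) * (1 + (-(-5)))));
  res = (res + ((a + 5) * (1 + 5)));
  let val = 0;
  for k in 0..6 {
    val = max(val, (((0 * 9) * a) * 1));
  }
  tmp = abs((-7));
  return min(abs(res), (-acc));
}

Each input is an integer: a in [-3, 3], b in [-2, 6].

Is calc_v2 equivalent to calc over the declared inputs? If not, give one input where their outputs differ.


The rewrite breaks on a=-3, b=-2, where the results are -7 and -10.
calc: tmp := -6 | acc := 10 | ((tmp + b) == (3 - 2)): false | acc := 7 | res := 0 | iter k=2: | res := 12 | iter k=3: | res := 24 | val := 0 | iter k=0: | val := 0 | iter k=1: | val := 0 | iter k=2: | val := 0 | iter k=3: | val := 0 | iter k=4: | val := 0 | iter k=5: | val := 0 | tmp := 7 | result -7
calc_v2: tmp := -6 | acc := 10 | (!((tmp + b) == (3 - 2))): true | b := 0 | res := 0 | res := 12 | res := 24 | val := 0 | iter k=0: | val := 0 | iter k=1: | val := 0 | iter k=2: | val := 0 | iter k=3: | val := 0 | iter k=4: | val := 0 | iter k=5: | val := 0 | tmp := 7 | result -10
verdict: not equivalent; witness: a=-3, b=-2


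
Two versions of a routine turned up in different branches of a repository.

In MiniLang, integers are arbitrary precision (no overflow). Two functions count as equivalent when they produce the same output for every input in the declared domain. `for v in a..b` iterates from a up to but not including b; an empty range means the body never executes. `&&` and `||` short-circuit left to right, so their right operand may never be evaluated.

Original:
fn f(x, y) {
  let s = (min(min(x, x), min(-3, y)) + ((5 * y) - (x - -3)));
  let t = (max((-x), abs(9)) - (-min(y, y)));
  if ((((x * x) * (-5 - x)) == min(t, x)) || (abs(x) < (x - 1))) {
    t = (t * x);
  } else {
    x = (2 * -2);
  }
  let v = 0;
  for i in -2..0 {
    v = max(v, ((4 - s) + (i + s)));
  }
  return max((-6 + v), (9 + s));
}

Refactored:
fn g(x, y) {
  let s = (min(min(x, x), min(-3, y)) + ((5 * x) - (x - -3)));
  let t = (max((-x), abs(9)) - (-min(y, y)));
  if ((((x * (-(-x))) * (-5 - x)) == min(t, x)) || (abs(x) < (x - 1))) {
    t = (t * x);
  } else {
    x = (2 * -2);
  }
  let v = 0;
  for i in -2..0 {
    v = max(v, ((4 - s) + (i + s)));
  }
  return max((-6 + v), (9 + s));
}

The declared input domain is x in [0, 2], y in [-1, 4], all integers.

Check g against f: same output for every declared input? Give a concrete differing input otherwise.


These are not equivalent — on x=0, y=-1 the outputs split (-2 vs 3).
f: s := -11 | t := 8 | ((((x * x) * (-5 - x)) == min(t, x)) || (abs(x) < (x - 1))): true | t := 0 | v := 0 | iter i=-2: | v := 2 | iter i=-1: | v := 3 | result -2
g: s := -6 | t := 8 | ((((x * (-(-x))) * (-5 - x)) == min(t, x)) || (abs(x) < (x - 1))): true | t := 0 | v := 0 | iter i=-2: | v := 2 | iter i=-1: | v := 3 | result 3
verdict: not equivalent; witness: x=0, y=-1


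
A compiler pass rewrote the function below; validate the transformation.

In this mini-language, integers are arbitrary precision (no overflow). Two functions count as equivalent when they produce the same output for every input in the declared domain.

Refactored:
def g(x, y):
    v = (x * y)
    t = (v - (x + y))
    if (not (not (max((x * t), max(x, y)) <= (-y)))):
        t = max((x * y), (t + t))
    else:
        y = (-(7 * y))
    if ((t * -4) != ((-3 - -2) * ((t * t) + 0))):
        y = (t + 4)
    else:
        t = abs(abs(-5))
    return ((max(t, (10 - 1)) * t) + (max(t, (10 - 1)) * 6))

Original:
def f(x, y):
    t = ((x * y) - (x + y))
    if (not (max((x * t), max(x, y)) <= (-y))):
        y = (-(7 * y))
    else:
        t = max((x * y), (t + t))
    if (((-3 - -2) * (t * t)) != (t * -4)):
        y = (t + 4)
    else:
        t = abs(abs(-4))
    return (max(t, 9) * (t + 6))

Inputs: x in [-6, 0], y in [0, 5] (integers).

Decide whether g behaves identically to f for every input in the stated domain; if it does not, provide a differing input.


Take x=-2, y=0.
f: t becomes 2; next (not (max((x * t), max(x, y)) <= (-y))) evaluates to false; next t becomes 4; next (((-3 - -2) * (t * t)) != (t * -4)) evaluates to false; next t becomes 4; next final value 90
g: v becomes 0; next t becomes 2; next (not (not (max((x * t), max(x, y)) <= (-y)))) evaluates to true; next t becomes 4; next ((t * -4) != ((-3 - -2) * ((t * t) + 0))) evaluates to false; next t becomes 5; next final value 99
90 and 99 differ, so these are not the same function on this domain.
verdict: not equivalent; witness: x=-2, y=0


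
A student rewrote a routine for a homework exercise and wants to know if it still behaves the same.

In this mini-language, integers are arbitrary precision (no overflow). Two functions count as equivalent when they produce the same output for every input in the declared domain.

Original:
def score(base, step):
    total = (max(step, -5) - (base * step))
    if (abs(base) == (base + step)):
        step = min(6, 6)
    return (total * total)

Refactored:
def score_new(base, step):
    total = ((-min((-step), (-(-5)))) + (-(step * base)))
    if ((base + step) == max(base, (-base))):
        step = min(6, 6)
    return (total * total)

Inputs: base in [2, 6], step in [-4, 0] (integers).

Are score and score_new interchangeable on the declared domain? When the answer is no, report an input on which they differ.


Behavior is preserved: although min/max/abs usage differs; arithmetic usage differs, the outputs never diverge.
Spot check at base=3, step=-1 — score: total=2, then (abs(base) == (base + step)) is false, then returns 4. score_new: total=2, then ((base + step) == max(base, (-base))) is false, then returns 4. Both give 4.
Across all 25 domain points the two functions coincide.
verdict: equivalent


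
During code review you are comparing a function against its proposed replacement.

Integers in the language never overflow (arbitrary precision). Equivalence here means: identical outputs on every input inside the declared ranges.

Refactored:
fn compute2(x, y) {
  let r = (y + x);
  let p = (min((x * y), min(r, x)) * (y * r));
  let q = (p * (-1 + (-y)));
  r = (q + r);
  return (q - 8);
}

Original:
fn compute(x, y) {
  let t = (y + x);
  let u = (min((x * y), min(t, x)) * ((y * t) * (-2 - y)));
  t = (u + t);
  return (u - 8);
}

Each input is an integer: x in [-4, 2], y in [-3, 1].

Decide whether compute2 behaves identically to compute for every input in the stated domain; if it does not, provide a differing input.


There is a counterexample at x=-4, y=-3: -155 on one side, -302 on the other.
compute: t := -7 | u := -147 | t := -154 | result -155
compute2: r := -7 | p := -147 | q := -294 | r := -301 | result -302
verdict: not equivalent; witness: x=-4, y=-3


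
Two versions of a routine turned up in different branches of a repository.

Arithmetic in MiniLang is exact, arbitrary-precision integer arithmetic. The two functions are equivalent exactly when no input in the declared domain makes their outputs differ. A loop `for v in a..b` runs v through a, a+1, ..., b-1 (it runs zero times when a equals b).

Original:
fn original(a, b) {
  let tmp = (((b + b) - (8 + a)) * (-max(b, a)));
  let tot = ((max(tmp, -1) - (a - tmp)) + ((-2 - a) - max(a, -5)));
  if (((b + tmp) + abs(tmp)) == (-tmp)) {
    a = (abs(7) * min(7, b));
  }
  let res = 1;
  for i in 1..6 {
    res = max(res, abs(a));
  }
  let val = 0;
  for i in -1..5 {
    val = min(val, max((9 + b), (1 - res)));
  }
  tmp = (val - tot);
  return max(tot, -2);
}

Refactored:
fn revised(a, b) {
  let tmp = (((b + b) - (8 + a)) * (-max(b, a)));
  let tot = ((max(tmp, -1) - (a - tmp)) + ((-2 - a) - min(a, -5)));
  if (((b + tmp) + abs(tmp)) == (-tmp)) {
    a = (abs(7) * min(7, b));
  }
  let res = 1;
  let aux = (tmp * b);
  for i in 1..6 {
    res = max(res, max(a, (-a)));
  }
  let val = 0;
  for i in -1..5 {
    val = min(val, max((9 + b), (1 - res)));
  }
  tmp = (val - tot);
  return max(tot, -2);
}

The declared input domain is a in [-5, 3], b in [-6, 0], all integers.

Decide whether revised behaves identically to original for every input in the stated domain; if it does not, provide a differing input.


Run the pair on a=-4, b=-1.
original: tmp = -6; tot = 3; (((b + tmp) + abs(tmp)) == (-tmp)) -> false; res = 1; [i=1]; res = 4; [i=2]; res = 4; [i=3]; res = 4; [i=4]; res = 4; [i=5]; res = 4; val = 0; [i=-1]; val = 0; [i=0]; val = 0; [i=1]; val = 0; [i=2]; val = 0; [i=3]; val = 0; [i=4]; val = 0; tmp = -3; return 3
revised: tmp = -6; tot = 4; (((b + tmp) + abs(tmp)) == (-tmp)) -> false; res = 1; aux = 6; [i=1]; res = 4; [i=2]; res = 4; [i=3]; res = 4; [i=4]; res = 4; [i=5]; res = 4; val = 0; [i=-1]; val = 0; [i=0]; val = 0; [i=1]; val = 0; [i=2]; val = 0; [i=3]; val = 0; [i=4]; val = 0; tmp = -4; return 4
3 vs 4 — the two versions disagree here.
verdict: not equivalent; witness: a=-4, b=-1


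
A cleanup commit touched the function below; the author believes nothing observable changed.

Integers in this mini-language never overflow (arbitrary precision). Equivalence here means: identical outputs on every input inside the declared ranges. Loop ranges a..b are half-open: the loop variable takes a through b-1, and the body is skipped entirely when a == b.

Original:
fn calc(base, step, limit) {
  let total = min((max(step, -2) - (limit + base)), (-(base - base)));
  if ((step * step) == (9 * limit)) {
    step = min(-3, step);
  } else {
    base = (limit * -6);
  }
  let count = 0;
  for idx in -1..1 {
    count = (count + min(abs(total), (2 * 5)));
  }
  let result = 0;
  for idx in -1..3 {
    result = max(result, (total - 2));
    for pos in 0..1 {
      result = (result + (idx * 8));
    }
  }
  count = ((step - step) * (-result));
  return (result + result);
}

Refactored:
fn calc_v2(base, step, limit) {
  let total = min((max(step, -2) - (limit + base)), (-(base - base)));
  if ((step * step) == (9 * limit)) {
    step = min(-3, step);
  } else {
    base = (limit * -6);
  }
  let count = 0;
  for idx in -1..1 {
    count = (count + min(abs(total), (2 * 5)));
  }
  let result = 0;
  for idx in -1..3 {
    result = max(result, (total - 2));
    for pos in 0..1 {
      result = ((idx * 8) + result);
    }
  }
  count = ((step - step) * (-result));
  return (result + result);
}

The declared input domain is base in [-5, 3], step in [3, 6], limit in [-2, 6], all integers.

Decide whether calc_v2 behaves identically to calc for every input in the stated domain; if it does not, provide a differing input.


Equivalent — the differences include same computation, different form, yet no declared input distinguishes the two.
Tracing base=-4, step=3, limit=0: calc: total := 0 | ((step * step) == (9 * limit)): false | base := 0 | count := 0 | iter idx=-1: | count := 0 | iter idx=0: | count := 0 | result := 0 | iter idx=-1: | result := 0 | iter pos=0: | result := -8 | iter idx=0: | result := -2 | iter pos=0: | result := -2 | iter idx=1: | result := -2 | iter pos=0: | result := 6 | iter idx=2: | result := 6 | iter pos=0: | result := 22 | count := 0 | result 44 | calc_v2: total := 0 | ((step * step) == (9 * limit)): false | base := 0 | count := 0 | iter idx=-1: | count := 0 | iter idx=0: | count := 0 | result := 0 | iter idx=-1: | result := 0 | iter pos=0: | result := -8 | iter idx=0: | result := -2 | iter pos=0: | result := -2 | iter idx=1: | result := -2 | iter pos=0: | result := 6 | iter idx=2: | result := 6 | iter pos=0: | result := 22 | count := 0 | result 44 — matching result 44.
An exhaustive pass over the 324 declared inputs shows identical outputs.
verdict: equivalent


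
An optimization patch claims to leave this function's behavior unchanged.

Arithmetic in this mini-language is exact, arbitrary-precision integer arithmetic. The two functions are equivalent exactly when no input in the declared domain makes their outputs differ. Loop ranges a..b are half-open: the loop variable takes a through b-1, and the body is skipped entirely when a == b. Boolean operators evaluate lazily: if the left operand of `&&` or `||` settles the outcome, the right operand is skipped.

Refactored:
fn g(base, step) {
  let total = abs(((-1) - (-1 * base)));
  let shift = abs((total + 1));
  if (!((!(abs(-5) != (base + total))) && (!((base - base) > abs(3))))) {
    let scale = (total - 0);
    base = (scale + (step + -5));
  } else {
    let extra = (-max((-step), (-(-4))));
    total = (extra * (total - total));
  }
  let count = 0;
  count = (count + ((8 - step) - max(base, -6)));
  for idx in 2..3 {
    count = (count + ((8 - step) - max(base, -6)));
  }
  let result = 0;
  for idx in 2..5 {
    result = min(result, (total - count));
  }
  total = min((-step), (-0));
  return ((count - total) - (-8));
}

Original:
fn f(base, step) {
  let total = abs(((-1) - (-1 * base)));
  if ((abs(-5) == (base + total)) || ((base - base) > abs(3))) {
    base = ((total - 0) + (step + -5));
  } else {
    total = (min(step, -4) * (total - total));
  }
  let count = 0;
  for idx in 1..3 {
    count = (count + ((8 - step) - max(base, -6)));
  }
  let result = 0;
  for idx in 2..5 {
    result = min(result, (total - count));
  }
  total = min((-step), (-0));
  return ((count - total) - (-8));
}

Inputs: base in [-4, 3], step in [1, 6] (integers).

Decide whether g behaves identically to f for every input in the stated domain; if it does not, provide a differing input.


Input base=-4, step=1: 31 from f versus 21 from g.
verdict: not equivalent; witness: base=-4, step=1


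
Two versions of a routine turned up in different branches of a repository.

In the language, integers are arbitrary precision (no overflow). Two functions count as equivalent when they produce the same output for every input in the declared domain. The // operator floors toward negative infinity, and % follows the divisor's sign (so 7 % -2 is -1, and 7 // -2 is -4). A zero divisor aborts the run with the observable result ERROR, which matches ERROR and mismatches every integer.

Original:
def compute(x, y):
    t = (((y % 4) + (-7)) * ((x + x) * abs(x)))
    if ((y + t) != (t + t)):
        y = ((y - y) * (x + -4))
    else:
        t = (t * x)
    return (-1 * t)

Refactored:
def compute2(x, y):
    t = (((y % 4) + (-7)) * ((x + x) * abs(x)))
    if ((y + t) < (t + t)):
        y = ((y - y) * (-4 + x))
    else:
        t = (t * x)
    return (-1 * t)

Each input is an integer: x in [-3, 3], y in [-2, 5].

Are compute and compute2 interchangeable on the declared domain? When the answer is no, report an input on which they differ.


There is a counterexample at x=2, y=-2: 40 on one side, 80 on the other.
compute: t := -40 | ((y + t) != (t + t)): true | y := 0 | result 40
compute2: t := -40 | ((y + t) < (t + t)): false | t := -80 | result 80
verdict: not equivalent; witness: x=2, y=-2


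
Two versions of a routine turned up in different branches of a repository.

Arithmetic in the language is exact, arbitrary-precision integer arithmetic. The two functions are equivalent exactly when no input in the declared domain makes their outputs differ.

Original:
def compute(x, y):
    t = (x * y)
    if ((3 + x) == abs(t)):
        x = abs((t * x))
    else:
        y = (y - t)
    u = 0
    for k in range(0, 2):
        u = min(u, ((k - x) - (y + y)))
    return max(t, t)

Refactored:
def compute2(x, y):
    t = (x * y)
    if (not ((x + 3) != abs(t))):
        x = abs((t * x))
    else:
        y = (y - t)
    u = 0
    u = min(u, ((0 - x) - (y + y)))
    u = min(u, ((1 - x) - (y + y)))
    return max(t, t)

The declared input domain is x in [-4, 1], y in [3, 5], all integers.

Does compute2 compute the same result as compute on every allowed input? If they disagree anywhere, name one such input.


The two are interchangeable: local variable names differ; constant usage differs; min/max/abs usage differs; boolean connective usage differs; arithmetic usage differs; comparison usage differs; loop structure differs, and every declared input agrees.
One worked example (x=-4, y=3) — compute: t = -12; ((3 + x) == abs(t)) -> false; y = 15; u = 0; [k=0]; u = -26; [k=1]; u = -26; return -12; compute2: t = -12; (not ((x + 3) != abs(t))) -> false; y = 15; u = 0; u = -26; u = -26; return -12; agreement on -12.
Sweeping the whole domain (18 inputs) finds no disagreement.
verdict: equivalent


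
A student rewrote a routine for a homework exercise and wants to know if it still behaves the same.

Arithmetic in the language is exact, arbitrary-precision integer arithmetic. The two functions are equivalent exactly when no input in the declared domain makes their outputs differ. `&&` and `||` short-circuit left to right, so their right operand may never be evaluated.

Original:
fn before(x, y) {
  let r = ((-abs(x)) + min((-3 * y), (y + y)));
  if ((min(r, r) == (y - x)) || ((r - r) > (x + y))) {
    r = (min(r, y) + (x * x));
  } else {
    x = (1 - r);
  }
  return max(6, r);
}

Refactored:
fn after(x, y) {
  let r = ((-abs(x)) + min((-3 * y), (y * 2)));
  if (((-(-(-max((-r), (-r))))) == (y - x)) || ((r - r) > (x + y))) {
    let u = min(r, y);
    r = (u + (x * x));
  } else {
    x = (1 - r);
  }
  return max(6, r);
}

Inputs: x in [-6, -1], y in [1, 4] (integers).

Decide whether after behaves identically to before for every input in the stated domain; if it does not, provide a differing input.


Comparing the listings, the differences include: constant usage differs; statement counts differ; arithmetic usage differs; min/max/abs usage differs; local variable names differ.
As a probe, take x=-2, y=4: before runs r becomes -14; next ((min(r, r) == (y - x)) || ((r - r) > (x + y))) evaluates to false; next x becomes 15; next final value 6; after runs r becomes -14; next (((-(-(-max((-r), (-r))))) == (y - x)) || ((r - r) > (x + y))) evaluates to false; next x becomes 15; next final value 6; both end at 6.
An exhaustive pass over the 24 declared inputs shows identical outputs.
verdict: equivalent


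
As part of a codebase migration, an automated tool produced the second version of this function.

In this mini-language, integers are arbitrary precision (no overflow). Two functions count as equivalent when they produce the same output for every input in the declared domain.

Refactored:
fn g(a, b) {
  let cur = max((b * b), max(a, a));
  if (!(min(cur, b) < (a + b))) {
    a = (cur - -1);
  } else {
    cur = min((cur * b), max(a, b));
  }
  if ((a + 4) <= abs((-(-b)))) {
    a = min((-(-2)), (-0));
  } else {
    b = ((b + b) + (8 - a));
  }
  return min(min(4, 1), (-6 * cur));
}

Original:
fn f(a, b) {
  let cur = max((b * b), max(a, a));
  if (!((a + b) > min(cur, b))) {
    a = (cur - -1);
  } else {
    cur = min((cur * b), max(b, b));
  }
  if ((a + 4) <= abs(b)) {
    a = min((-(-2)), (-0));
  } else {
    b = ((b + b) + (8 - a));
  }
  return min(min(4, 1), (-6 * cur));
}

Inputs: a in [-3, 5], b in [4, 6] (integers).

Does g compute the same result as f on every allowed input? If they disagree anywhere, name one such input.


Consider the input a=5, b=4.
f: cur=16, then (!((a + b) > min(cur, b))) is false, then cur=4, then ((a + 4) <= abs(b)) is false, then b=11, then returns -24
g: cur=16, then (!(min(cur, b) < (a + b))) is false, then cur=5, then ((a + 4) <= abs((-(-b)))) is false, then b=11, then returns -30
-24 vs -30 — the two versions disagree here.
verdict: not equivalent; witness: a=5, b=4


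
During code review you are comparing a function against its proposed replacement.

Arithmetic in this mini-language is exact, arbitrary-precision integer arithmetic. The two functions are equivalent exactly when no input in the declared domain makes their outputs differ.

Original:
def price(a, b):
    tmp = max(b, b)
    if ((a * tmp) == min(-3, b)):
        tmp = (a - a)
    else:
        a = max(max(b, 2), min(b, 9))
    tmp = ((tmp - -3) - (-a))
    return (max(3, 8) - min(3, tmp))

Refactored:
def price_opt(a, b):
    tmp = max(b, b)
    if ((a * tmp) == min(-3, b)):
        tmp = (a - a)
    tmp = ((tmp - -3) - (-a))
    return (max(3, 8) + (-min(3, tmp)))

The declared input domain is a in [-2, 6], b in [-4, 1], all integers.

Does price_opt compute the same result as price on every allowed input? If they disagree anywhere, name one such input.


Evaluate both at a=-2, b=-4.
price: tmp = -4; ((a * tmp) == min(-3, b)) -> false; a = 2; tmp = 1; return 7
price_opt: tmp = -4; ((a * tmp) == min(-3, b)) -> false; tmp = -3; return 11
7 vs 11 — the two versions disagree here.
verdict: not equivalent; witness: a=-2, b=-4


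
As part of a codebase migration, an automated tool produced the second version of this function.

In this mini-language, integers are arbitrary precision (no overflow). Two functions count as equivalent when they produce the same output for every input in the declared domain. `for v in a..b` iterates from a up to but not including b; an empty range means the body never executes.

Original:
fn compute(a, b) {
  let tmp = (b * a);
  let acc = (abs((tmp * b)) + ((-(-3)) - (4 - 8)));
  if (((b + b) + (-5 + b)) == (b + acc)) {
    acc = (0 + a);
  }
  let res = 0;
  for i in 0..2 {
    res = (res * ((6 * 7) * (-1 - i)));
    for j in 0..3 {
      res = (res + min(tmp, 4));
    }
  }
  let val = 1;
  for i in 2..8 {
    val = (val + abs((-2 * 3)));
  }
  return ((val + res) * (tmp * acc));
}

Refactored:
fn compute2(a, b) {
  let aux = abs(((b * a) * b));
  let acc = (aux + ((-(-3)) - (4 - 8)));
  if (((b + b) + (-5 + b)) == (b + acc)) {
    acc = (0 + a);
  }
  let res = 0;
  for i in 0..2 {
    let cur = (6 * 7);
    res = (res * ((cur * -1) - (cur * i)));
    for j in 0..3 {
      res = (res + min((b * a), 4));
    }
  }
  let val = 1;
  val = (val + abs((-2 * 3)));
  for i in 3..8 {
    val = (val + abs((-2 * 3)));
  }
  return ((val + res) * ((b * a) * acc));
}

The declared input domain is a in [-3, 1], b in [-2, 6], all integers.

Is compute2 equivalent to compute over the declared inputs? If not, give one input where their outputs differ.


Behavior is preserved: although arithmetic usage differs, and loop structure differs, and constant usage differs, and statement counts differ, and min/max/abs usage differs, and local variable names differ, the outputs never diverge.
Spot check at a=-2, b=5 — compute: tmp = -10; acc = 57; (((b + b) + (-5 + b)) == (b + acc)) -> false; res = 0; [i=0]; res = 0; [j=0]; res = -10; [j=1]; res = -20; [j=2]; res = -30; [i=1]; res = 2520; [j=0]; res = 2510; [j=1]; res = 2500; [j=2]; res = 2490; val = 1; [i=2]; val = 7; [i=3]; val = 13; [i=4]; val = 19; [i=5]; val = 25; [i=6]; val = 31; [i=7]; val = 37; return -1440390. compute2: aux = 50; acc = 57; (((b + b) + (-5 + b)) == (b + acc)) -> false; res = 0; [i=0]; cur = 42; res = 0; [j=0]; res = -10; [j=1]; res = -20; [j=2]; res = -30; [i=1]; cur = 42; res = 2520; [j=0]; res = 2510; [j=1]; res = 2500; [j=2]; res = 2490; val = 1; val = 7; [i=3]; val = 13; [i=4]; val = 19; [i=5]; val = 25; [i=6]; val = 31; [i=7]; val = 37; return -1440390. Both give -1440390.
Sweeping the whole domain (45 inputs) finds no disagreement.
verdict: equivalent


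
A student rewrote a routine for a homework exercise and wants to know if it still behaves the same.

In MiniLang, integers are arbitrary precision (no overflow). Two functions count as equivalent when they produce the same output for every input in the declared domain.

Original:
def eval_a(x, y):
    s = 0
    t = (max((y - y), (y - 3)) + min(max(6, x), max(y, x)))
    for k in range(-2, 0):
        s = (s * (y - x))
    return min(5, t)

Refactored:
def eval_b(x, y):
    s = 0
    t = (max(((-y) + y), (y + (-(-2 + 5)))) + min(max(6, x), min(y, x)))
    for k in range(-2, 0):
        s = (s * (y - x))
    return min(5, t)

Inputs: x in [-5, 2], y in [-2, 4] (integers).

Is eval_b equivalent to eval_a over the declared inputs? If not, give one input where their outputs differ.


Try x=-5, y=-2.
eval_a: s=0, then t=-2, then (k=-2), then s=0, then (k=-1), then s=0, then returns -2
eval_b: s=0, then t=-5, then (k=-2), then s=0, then (k=-1), then s=0, then returns -5
-2 vs -5 — the two versions disagree here.
verdict: not equivalent; witness: x=-5, y=-2


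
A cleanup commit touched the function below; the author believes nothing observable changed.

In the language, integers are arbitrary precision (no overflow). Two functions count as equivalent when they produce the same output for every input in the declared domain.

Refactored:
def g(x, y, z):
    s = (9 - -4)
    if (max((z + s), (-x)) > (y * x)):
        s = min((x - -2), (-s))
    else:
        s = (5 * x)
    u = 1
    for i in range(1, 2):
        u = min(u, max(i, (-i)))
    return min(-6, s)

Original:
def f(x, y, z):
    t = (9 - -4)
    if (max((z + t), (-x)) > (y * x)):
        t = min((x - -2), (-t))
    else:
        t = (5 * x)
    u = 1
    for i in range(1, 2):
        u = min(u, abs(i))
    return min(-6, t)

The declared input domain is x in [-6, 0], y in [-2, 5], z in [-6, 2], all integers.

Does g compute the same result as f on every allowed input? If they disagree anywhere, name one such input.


Equivalent — the differences include local variable names differ; and min/max/abs usage differs, yet no declared input distinguishes the two.
Spot check at x=-1, y=2, z=-6 — f: t := 13 | (max((z + t), (-x)) > (y * x)): true | t := -13 | u := 1 | iter i=1: | u := 1 | result -13. g: s := 13 | (max((z + s), (-x)) > (y * x)): true | s := -13 | u := 1 | iter i=1: | u := 1 | result -13. Both give -13.
Across all 504 domain points the two functions coincide.
verdict: equivalent


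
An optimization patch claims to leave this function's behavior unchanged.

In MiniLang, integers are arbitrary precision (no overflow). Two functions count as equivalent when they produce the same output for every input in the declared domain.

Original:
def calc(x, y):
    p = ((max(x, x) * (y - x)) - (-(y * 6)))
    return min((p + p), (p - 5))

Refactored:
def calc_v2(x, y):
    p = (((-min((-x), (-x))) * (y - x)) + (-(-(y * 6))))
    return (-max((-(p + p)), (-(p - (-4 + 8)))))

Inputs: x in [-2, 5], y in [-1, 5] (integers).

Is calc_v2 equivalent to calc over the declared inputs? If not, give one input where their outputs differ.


Run the pair on x=-2, y=0.
calc: p=-4, then returns -9
calc_v2: p=-4, then returns -8
-9 and -8 differ, so these are not the same function on this domain.
verdict: not equivalent; witness: x=-2, y=0


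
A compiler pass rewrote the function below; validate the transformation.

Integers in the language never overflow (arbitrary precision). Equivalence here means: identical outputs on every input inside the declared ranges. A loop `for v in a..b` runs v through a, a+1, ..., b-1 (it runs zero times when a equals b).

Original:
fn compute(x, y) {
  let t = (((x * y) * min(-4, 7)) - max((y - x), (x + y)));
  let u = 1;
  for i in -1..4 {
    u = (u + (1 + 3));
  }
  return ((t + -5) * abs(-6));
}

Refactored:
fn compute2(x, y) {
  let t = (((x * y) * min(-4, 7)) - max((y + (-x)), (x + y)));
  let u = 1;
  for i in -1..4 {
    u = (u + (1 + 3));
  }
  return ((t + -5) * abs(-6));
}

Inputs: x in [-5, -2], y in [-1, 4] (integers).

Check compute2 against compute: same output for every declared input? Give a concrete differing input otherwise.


Side by side, the visible changes include: arithmetic usage differs.
One worked example (x=-3, y=4) — compute: t = 41; u = 1; [i=-1]; u = 5; [i=0]; u = 9; [i=1]; u = 13; [i=2]; u = 17; [i=3]; u = 21; return 216; compute2: t = 41; u = 1; [i=-1]; u = 5; [i=0]; u = 9; [i=1]; u = 13; [i=2]; u = 17; [i=3]; u = 21; return 216; agreement on 216.
Sweeping the whole domain (24 inputs) finds no disagreement.
verdict: equivalent


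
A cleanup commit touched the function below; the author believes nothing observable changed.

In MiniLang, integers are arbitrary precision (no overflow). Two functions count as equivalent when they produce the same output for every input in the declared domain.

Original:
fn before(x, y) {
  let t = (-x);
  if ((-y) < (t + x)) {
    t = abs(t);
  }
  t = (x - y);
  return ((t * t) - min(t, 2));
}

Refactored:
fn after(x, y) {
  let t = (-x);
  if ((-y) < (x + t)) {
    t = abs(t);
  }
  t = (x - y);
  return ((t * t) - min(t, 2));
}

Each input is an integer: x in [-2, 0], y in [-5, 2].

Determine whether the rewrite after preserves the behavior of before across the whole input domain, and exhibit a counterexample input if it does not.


Behavior is preserved: although same computation, different form, the outputs never diverge.
As a probe, take x=0, y=2: before runs t := 0 | ((-y) < (t + x)): true | t := 0 | t := -2 | result 6; after runs t := 0 | ((-y) < (x + t)): true | t := 0 | t := -2 | result 6; both end at 6.
Checked all 24 inputs in the declared domain: the outputs agree on every one.
verdict: equivalent


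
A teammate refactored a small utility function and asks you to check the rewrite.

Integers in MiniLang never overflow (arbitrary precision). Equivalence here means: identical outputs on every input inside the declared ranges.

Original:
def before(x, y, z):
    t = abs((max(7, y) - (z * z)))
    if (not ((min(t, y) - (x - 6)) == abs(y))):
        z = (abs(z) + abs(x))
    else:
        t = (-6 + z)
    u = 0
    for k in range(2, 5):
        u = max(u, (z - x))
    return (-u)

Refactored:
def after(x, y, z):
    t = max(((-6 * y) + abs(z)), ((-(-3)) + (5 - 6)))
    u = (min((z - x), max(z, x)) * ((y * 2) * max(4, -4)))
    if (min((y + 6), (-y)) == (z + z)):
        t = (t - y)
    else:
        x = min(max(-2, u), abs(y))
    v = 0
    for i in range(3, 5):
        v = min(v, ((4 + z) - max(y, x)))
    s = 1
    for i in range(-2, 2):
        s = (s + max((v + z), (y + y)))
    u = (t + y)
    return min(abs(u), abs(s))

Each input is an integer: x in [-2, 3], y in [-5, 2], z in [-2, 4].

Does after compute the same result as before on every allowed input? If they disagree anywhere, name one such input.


There is a counterexample at x=-2, y=-5, z=-2: -6 on one side, 19 on the other.
before: t = 3; (not ((min(t, y) - (x - 6)) == abs(y))) -> true; z = 4; u = 0; [k=2]; u = 6; [k=3]; u = 6; [k=4]; u = 6; return -6
after: t = 32; u = 80; (min((y + 6), (-y)) == (z + z)) -> false; x = 5; v = 0; [i=3]; v = -3; [i=4]; v = -3; s = 1; [i=-2]; s = -4; [i=-1]; s = -9; [i=0]; s = -14; [i=1]; s = -19; u = 27; return 19
verdict: not equivalent; witness: x=-2, y=-5, z=-2
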